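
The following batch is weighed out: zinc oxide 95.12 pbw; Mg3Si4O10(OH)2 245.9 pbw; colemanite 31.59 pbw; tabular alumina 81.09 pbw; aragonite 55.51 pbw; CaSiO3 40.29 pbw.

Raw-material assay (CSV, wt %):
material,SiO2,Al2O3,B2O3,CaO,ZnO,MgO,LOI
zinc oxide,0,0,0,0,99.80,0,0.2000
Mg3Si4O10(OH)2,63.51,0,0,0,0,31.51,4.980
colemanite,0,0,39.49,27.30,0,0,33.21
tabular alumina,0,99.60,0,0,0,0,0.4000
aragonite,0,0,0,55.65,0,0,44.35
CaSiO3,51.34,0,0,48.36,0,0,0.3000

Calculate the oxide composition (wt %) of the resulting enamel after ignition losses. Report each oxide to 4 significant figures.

All internal work runs at exact precision at all times. Mid-chain values are printed rounded off to 4 significant digits alongside each step. A single rounding completes each reported number — all derived quantities, including yield, six oxide percentages, LOI, the totals, glass mass, are recomputed from the weighed amounts on 501.5 pbw of glass at full float precision, as quoted within the problem or the answer.
Per-oxide mass from batch:
  SiO2: 245.9·0.6351 + 40.29·0.5134 = 176.9 pbw
  Al2O3: 81.09·0.9960 = 80.77 pbw
  B2O3: 31.59·0.3949 = 12.47 pbw
  CaO: 31.59·0.2730 + 55.51·0.5565 + 40.29·0.4836 = 59.00 pbw
  ZnO: 95.12·0.9980 = 94.93 pbw
  MgO: 245.9·0.3151 = 77.48 pbw
LOI: 95.12·0.002000 + 245.9·0.04980 + 31.59·0.3321 + 81.09·0.004000 + 55.51·0.4435 + 40.29·0.003000 = 47.99 pbw
The glass mass, total less LOI, = 549.5 − 47.99 = 501.5 pbw (the oxide masses sum to this)
wt %: oxide over glass, times 100

Glass mass = 501.5 pbw (batch 549.5 − LOI 47.99).
Composition: SiO2 35.26%, Al2O3 16.10%, B2O3 2.487%, CaO 11.76%, ZnO 18.93%, MgO 15.45%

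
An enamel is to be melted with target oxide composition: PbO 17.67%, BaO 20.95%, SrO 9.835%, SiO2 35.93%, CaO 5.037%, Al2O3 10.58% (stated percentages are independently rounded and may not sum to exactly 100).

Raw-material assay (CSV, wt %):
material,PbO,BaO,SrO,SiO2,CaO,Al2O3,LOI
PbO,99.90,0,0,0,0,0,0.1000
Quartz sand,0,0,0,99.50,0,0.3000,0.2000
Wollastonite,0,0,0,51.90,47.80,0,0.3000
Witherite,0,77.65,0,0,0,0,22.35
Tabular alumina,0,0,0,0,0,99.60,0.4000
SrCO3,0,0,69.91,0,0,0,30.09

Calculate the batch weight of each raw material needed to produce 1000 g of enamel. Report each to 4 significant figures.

All arithmetic keeps full float precision end to end; values along the way are shown, with 4-significant-digit rounding, in the working. A single rounding yields each reported number; the derived quantities are computed in full float precision (the yield, the six compositions, net glass mass, ignition loss, totals) from the batch weights for 1000 g of glass as quoted within either problem or answer.
Target masses of each oxide per 1000 g enamel:
  PbO: 17.67% × 1000 = 176.7 g
  BaO: 20.95% × 1000 = 209.5 g
  SrO: 9.835% × 1000 = 98.35 g
  SiO2: 35.93% × 1000 = 359.3 g
  CaO: 5.037% × 1000 = 50.37 g
  Al2O3: 10.58% × 1000 = 105.8 g
Mass-balance tally per oxide working from each reported weight, per the basis as stated (each sum matches its target mass given rounding of the digits):
  PbO: 176.9·0.9990 = 176.7 g (target 176.7 g)
  BaO: 269.8·0.7765 = 209.5 g (target 209.5 g)
  SrO: 140.7·0.6991 = 98.36 g (target 98.35 g)
  SiO2: 306.1·0.9950 + 105.4·0.5190 = 359.3 g (target 359.3 g)
  CaO: 105.4·0.4780 = 50.38 g (target 50.37 g)
  Al2O3: 306.1·0.003000 + 105.3·0.9960 = 105.8 g (target 105.8 g)
The glass-mass cross-check: total batch − LOI = 1000 g (the Σ of target masses is 1000 g; the stated basis being 1000 g — differing by rounding only).
Total batch = Σ batch = 1104 g; ignition loss, Σ(batch × LOI) = 104.2 g; yield: glass divided by total = 90.57%.

Batch per 1000 g enamel:
  PbO: 176.9 g
  Quartz sand: 306.1 g
  Wollastonite: 105.4 g
  Witherite: 269.8 g
  Tabular alumina: 105.3 g
  SrCO3: 140.7 g
Total batch = 1104 g; LOI loss = 104.2 g; yield = 90.57%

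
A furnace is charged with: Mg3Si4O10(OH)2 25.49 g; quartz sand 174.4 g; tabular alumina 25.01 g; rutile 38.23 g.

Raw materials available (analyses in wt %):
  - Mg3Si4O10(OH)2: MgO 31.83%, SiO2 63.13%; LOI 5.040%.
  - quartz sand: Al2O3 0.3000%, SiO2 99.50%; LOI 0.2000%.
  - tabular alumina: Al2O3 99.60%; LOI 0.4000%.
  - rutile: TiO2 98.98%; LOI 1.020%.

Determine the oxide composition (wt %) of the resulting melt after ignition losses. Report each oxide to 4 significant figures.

Glass mass = 261.0 g (batch 263.1 − LOI 2.123).
Composition: Al2O3 9.744%, MgO 3.109%, TiO2 14.50%, SiO2 72.65%

In-progress results appear, rounded to 4 significant figures, when written out — each numeric step maintains full float precision in every operation; exactly one rounding is applied to every reported result. Derived quantities are carried in exact precision (yield, glass mass, four oxide percentages, ignition loss, the totals) from the batch weights on 261.0 g of glass as they appear in problem or answer.
Oxide-by-oxide delivered mass:
  Al2O3: 174.4·0.003000 + 25.01·0.9960 = 25.43 g
  MgO: 25.49·0.3183 = 8.113 g
  TiO2: 38.23·0.9898 = 37.84 g
  SiO2: 25.49·0.6313 + 174.4·0.9950 = 189.6 g
LOI: 25.49·0.05040 + 174.4·0.002000 + 25.01·0.004000 + 38.23·0.01020 = 2.123 g
Glass = total batch minus LOI = 263.1 − 2.123 = 261.0 g (the oxide masses sum to this)
wt % = 100 × oxide mass / glass mass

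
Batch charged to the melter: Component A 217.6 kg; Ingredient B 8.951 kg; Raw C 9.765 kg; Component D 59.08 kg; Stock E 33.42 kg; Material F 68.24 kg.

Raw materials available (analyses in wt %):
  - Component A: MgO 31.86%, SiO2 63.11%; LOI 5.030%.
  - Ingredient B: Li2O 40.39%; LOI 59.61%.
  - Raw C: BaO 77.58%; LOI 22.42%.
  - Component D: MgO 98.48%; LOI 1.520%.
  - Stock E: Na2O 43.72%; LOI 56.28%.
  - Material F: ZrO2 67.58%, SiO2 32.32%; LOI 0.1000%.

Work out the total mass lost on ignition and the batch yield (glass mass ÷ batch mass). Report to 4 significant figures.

Intermediates are shown, rounded to four significant figures, in the working — every computation holds full precision end to end. Every reported figure takes a single rounding — the derived quantities are computed from the weighed amounts at 358.8 kg of glass at full float precision (the six compositions, yield, totals, ignition loss, net glass mass) precisely as stated by question or answer.
Each material's LOI contribution:
  Component A: 217.6 × 0.05030 = 10.95 kg
  Ingredient B: 8.951 × 0.5961 = 5.336 kg
  Raw C: 9.765 × 0.2242 = 2.189 kg
  Component D: 59.08 × 0.01520 = 0.8980 kg
  Stock E: 33.42 × 0.5628 = 18.81 kg
  Material F: 68.24 × 0.001000 = 0.06824 kg
Total LOI = 38.25 kg
Glass = batch − LOI = 397.1 − 38.25 = 358.8 kg

LOI loss = 38.25 kg; glass = 358.8 kg; yield = 90.37%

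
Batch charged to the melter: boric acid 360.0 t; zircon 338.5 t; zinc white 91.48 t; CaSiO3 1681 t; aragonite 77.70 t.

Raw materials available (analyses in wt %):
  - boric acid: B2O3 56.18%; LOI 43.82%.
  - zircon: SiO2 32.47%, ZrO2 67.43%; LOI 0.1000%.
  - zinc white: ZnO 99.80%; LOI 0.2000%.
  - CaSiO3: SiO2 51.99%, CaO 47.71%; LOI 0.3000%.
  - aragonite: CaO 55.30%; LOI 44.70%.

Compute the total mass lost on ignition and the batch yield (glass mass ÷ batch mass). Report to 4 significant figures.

LOI loss = 198.0 t; glass = 2351 t; yield = 92.23%

All arithmetic runs at full float precision all the way through. Working values are displayed rounded to 4 significant figures in the working. Every reported result is rounded once only — derived quantities are carried in exact precision (five oxide percentages, the yield, net glass mass, LOI, totals) from the weighed amounts per 2351 t of glass as given in problem or answer.
Loss on ignition, line by line:
  boric acid: 360.0 × 0.4382 = 157.8 t
  zircon: 338.5 × 0.001000 = 0.3385 t
  zinc white: 91.48 × 0.002000 = 0.1830 t
  CaSiO3: 1681 × 0.003000 = 5.043 t
  aragonite: 77.70 × 0.4470 = 34.73 t
Total LOI = 198.0 t
Glass = batch − LOI = 2549 − 198.0 = 2351 t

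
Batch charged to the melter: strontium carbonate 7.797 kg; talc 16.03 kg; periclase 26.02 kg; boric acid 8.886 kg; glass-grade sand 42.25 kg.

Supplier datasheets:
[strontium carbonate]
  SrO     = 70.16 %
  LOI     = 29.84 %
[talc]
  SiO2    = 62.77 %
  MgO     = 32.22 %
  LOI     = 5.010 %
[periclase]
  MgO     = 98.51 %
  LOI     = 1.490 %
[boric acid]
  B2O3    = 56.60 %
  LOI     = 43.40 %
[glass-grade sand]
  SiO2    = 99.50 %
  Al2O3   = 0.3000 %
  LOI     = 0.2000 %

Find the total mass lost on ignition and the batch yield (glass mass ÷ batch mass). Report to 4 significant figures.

LOI loss = 7.458 kg; glass = 93.52 kg; yield = 92.61%

Full precision is held throughout. Mid-chain values are displayed rounded to 4 significant figures on the page; every reported number receives exactly one rounding; derived quantities are recomputed in full precision (LOI, the yield, the totals, the five compositions, net glass mass) starting from the weights at 93.52 kg of glass, precisely as stated by the question or the answer.
Per-material ignition loss:
  strontium carbonate: 7.797 × 0.2984 = 2.327 kg
  talc: 16.03 × 0.05010 = 0.8031 kg
  periclase: 26.02 × 0.01490 = 0.3877 kg
  boric acid: 8.886 × 0.4340 = 3.857 kg
  glass-grade sand: 42.25 × 0.002000 = 0.08450 kg
Total LOI = 7.458 kg
Glass = batch − LOI = 101.0 − 7.458 = 93.52 kg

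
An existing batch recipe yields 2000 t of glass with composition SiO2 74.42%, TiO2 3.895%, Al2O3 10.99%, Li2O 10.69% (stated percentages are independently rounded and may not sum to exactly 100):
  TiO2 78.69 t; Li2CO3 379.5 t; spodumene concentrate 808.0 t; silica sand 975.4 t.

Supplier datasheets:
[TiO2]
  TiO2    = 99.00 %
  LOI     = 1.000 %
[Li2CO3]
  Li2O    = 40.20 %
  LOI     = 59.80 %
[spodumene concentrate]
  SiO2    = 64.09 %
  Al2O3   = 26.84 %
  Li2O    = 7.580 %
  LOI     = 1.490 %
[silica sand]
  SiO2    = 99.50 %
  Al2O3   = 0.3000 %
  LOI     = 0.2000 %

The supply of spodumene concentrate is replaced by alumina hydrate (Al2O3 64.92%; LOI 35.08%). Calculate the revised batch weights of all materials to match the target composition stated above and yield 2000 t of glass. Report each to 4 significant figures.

Revised batch per 2000 t glass:
  TiO2: 78.69 t
  Li2CO3: 531.8 t
  alumina hydrate: 331.7 t
  silica sand: 1496 t
Total batch = 2438 t; LOI loss = 438.2 t

The intermediate values are displayed rounded to 4 significant digits on the page — all internal work carries exact precision all the way through. A single rounding completes each reported figure; all derived quantities are rebuilt using the weight values on 2000 t of glass at full precision (the yield, net glass mass, ignition loss, the totals, the four compositions) as written in the problem or the answer.
Target oxide masses per 2000 t glass:
  SiO2: 74.42% × 2000 = 1488 t
  TiO2: 3.895% × 2000 = 77.90 t
  Al2O3: 10.99% × 2000 = 219.8 t
  Li2O: 10.69% × 2000 = 213.8 t
Balance tally, oxide-wise, working from each reported weight, per the basis as stated (sums match the target masses up to rounding of the answer):
  SiO2: 1496·0.9950 = 1489 t (target 1488 t)
  TiO2: 78.69·0.9900 = 77.90 t (target 77.90 t)
  Al2O3: 331.7·0.6492 + 1496·0.003000 = 219.8 t (target 219.8 t)
  Li2O: 531.8·0.4020 = 213.8 t (target 213.8 t)
Glass-mass sanity pass: Σ batch − LOI loss = 2000 t (the Σ of target masses is 2000 t; stated basis 2000 t — any gap is answer rounding).
Whole-batch sum: Σ batch = 2438 t; the LOI term Σ batch·LOI equals 438.2 t; yield = glass ÷ total batch = 82.03%.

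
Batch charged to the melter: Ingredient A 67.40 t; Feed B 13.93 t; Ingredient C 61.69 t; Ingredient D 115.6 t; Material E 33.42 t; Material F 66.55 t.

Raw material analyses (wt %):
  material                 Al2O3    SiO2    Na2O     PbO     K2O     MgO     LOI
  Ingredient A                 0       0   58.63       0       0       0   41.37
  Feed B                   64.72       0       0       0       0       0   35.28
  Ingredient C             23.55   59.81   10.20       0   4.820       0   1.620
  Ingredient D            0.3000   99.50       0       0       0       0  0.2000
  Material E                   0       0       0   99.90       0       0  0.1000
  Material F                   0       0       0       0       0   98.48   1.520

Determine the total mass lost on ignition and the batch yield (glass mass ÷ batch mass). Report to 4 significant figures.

LOI loss = 35.07 t; glass = 323.5 t; yield = 90.22%

The whole derivation maintains full precision end to end — in-progress results appear, rounded to 4 significant digits, at each printed step. Each reported result is rounded a single time — the derived quantities are re-derived from the weighed amounts per 323.5 t of glass in full precision (net glass mass, totals, the yield, ignition loss, the six compositions), as quoted within the question or the answer.
Material-by-material LOI:
  Ingredient A: 67.40 × 0.4137 = 27.88 t
  Feed B: 13.93 × 0.3528 = 4.915 t
  Ingredient C: 61.69 × 0.01620 = 0.9994 t
  Ingredient D: 115.6 × 0.002000 = 0.2312 t
  Material E: 33.42 × 0.001000 = 0.03342 t
  Material F: 66.55 × 0.01520 = 1.012 t
Total LOI = 35.07 t
Glass = batch − LOI = 358.6 − 35.07 = 323.5 t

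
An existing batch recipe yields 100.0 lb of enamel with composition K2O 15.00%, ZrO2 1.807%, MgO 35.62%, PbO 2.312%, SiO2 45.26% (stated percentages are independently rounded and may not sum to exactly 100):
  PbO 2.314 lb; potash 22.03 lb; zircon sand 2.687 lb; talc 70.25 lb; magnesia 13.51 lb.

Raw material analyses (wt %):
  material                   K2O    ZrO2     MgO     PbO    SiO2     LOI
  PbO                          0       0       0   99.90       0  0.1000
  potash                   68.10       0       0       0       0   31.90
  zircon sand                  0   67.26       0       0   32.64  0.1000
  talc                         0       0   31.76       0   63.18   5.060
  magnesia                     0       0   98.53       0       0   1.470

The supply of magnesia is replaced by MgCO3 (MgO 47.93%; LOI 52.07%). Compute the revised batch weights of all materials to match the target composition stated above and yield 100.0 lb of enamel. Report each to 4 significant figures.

Revised batch per 100.0 lb enamel:
  PbO: 2.314 lb
  potash: 22.03 lb
  zircon sand: 2.687 lb
  talc: 70.25 lb
  MgCO3: 27.77 lb
Total batch = 125.1 lb; LOI loss = 25.05 lb

The working math holds full precision in all steps; in-progress results appear rounded off to 4 significant figures when written out; each reported number takes just one rounding. Derived quantities are carried using the weight values for 100.0 lb of glass at exact precision (the five compositions, yield, net glass mass, LOI, totals) as quoted within problem or answer.
Target masses of each oxide per 100.0 lb enamel:
  K2O: 15.00% × 100.0 = 15.00 lb
  ZrO2: 1.807% × 100.0 = 1.807 lb
  MgO: 35.62% × 100.0 = 35.62 lb
  PbO: 2.312% × 100.0 = 2.312 lb
  SiO2: 45.26% × 100.0 = 45.26 lb
Checking each oxide sum working from each reported weight, per the basis as stated (sums match the target masses inside rounding margins):
  K2O: 22.03·0.6810 = 15.00 lb (target 15.00 lb)
  ZrO2: 2.687·0.6726 = 1.807 lb (target 1.807 lb)
  MgO: 70.25·0.3176 + 27.77·0.4793 = 35.62 lb (target 35.62 lb)
  PbO: 2.314·0.9990 = 2.312 lb (target 2.312 lb)
  SiO2: 2.687·0.3264 + 70.25·0.6318 = 45.26 lb (target 45.26 lb)
Glass mass check: net batch after ignition = 100.0 lb (targets for the oxides total 100.0 lb; stated basis 100.0 lb — deltas are rounding alone).
Batch total: Σ batch = 125.1 lb; the LOI term Σ batch·LOI equals 25.05 lb; the yield ratio, glass ÷ batch: 79.97%.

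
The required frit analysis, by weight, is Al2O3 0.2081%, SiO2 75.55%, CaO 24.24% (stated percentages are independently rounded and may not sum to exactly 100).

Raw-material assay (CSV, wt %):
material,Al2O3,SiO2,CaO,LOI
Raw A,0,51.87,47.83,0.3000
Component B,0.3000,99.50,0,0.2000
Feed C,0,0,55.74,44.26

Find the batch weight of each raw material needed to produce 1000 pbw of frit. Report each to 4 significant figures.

Batch per 1000 pbw frit:
  Raw A: 125.9 pbw
  Component B: 693.7 pbw
  Feed C: 326.8 pbw
Total batch = 1146 pbw; LOI loss = 146.4 pbw; yield = 87.23%

Values along the way are shown rounded off to 4 significant figures as written. The working math holds full precision at all times — every reported result takes exactly one rounding; the derived quantities (ignition loss, net glass mass, totals, yield, the three compositions) are recomputed using the weight values for 1000 pbw of glass at full precision exactly as shown in problem or answer.
Target masses of each oxide per 1000 pbw frit:
  Al2O3: 0.2081% × 1000 = 2.081 pbw
  SiO2: 75.55% × 1000 = 755.5 pbw
  CaO: 24.24% × 1000 = 242.4 pbw
Oxide-by-oxide audit working from each reported weight, on the stated basis (target by target, the sums agree inside rounding margins):
  Al2O3: 693.7·0.003000 = 2.081 pbw (target 2.081 pbw)
  SiO2: 125.9·0.5187 + 693.7·0.9950 = 755.5 pbw (target 755.5 pbw)
  CaO: 125.9·0.4783 + 326.8·0.5574 = 242.4 pbw (target 242.4 pbw)
The glass-mass cross-check: total charge less LOI = 1000 pbw (summing oxide targets gives 1000 pbw; basis as stated: 1000 pbw — any gap is answer rounding).
Total batch = Σ batch = 1146 pbw; ignition loss, Σ(batch × LOI) = 146.4 pbw; as yield: glass ÷ batch → 87.23%.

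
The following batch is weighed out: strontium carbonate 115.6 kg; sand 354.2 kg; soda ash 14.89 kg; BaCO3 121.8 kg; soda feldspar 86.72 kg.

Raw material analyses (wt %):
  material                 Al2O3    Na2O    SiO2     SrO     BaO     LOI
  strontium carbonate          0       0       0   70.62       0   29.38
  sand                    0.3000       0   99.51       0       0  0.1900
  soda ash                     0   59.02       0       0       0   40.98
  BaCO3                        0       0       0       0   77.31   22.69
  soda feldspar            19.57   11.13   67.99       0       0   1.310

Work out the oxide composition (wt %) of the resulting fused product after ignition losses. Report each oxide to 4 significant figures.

In-progress results appear rounded to 4 significant digits — the whole derivation carries full precision all the way through; every reported result is rounded only once; all derived quantities (five oxide percentages, ignition loss, yield, glass mass, the totals) are recomputed from the batch weights per 623.7 kg of glass at full float precision as given in question or answer.
Oxide masses out of the charge:
  Al2O3: 354.2·0.003000 + 86.72·0.1957 = 18.03 kg
  Na2O: 14.89·0.5902 + 86.72·0.1113 = 18.44 kg
  SiO2: 354.2·0.9951 + 86.72·0.6799 = 411.4 kg
  SrO: 115.6·0.7062 = 81.64 kg
  BaO: 121.8·0.7731 = 94.16 kg
LOI: 115.6·0.2938 + 354.2·0.001900 + 14.89·0.4098 + 121.8·0.2269 + 86.72·0.01310 = 69.51 kg
batch − LOI leaves glass = 693.2 − 69.51 = 623.7 kg (consistent with Σ oxide mass)
oxide / glass × 100 gives the wt %

Glass mass = 623.7 kg (batch 693.2 − LOI 69.51).
Composition: Al2O3 2.891%, Na2O 2.957%, SiO2 65.97%, SrO 13.09%, BaO 15.10%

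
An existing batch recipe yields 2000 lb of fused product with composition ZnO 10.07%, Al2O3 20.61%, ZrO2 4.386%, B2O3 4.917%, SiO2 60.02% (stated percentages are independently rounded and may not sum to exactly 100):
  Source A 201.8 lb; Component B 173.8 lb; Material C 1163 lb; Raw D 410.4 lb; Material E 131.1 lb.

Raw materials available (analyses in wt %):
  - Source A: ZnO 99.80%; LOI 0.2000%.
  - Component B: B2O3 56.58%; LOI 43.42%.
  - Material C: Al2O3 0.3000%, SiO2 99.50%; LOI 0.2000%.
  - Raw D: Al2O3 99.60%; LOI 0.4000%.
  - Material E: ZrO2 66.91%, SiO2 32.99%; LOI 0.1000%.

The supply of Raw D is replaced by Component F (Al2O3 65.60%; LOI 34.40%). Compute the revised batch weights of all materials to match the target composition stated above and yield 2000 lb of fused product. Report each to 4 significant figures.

Working values appear rounded to 4 significant digits in the printout; all internal work holds full float precision at each step. Every reported value is rounded just once. All derived quantities are rebuilt from the batch weights for 2000 lb of glass in full precision (LOI, the totals, net glass mass, five oxide percentages, the yield), as given in the problem or answer text.
Target oxide masses per 2000 lb fused product:
  ZnO: 10.07% × 2000 = 201.4 lb
  Al2O3: 20.61% × 2000 = 412.2 lb
  ZrO2: 4.386% × 2000 = 87.72 lb
  B2O3: 4.917% × 2000 = 98.34 lb
  SiO2: 60.02% × 2000 = 1200 lb
Mass-balance tally per oxide on the weights just shown, relative to the basis at hand (delivered sums recover each target up to rounding of the answer):
  ZnO: 201.8·0.9980 = 201.4 lb (target 201.4 lb)
  Al2O3: 1163·0.003000 + 623.0·0.6560 = 412.2 lb (target 412.2 lb)
  ZrO2: 131.1·0.6691 = 87.72 lb (target 87.72 lb)
  B2O3: 173.8·0.5658 = 98.34 lb (target 98.34 lb)
  SiO2: 1163·0.9950 + 131.1·0.3299 = 1200 lb (target 1200 lb)
Glass-mass sanity pass: batch total minus LOI = 2000 lb (per-oxide target masses sum to 2000 lb; with the basis standing at 2000 lb — differing by rounding only).
Summing the batch: Σ batch = 2293 lb; Σ batch·LOI gives LOI loss = 292.6 lb; the yield ratio, glass ÷ batch: 87.24%.

Revised batch per 2000 lb fused product:
  Source A: 201.8 lb
  Component B: 173.8 lb
  Material C: 1163 lb
  Component F: 623.0 lb
  Material E: 131.1 lb
Total batch = 2293 lb; LOI loss = 292.6 lb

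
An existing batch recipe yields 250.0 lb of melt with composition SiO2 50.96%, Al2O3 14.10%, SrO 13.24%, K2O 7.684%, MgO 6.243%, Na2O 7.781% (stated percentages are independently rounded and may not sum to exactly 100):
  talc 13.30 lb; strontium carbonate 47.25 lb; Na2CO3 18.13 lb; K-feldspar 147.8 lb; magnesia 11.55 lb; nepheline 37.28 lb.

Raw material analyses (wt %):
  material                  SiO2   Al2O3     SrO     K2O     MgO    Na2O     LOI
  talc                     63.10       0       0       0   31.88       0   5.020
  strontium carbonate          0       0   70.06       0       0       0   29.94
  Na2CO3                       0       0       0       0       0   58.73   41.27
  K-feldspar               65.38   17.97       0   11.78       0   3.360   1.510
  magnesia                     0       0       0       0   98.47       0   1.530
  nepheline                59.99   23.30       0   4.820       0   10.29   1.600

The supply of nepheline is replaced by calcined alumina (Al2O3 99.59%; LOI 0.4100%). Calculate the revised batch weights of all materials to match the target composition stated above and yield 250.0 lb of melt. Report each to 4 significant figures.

Revised batch per 250.0 lb melt:
  talc: 32.94 lb
  strontium carbonate: 47.25 lb
  Na2CO3: 23.79 lb
  K-feldspar: 163.1 lb
  magnesia: 5.187 lb
  calcined alumina: 5.970 lb
Total batch = 278.2 lb; LOI loss = 28.19 lb

Intermediates are printed rounded to four significant digits when written out; every computation carries full float precision throughout; every reported figure is rounded once only — derived quantities (totals, LOI, six oxide percentages, glass mass, yield) are re-derived from the batch weights on 250.0 lb of glass at full precision exactly as printed in problem or answer.
Target oxide masses per 250.0 lb melt:
  SiO2: 50.96% × 250.0 = 127.4 lb
  Al2O3: 14.10% × 250.0 = 35.25 lb
  SrO: 13.24% × 250.0 = 33.10 lb
  K2O: 7.684% × 250.0 = 19.21 lb
  MgO: 6.243% × 250.0 = 15.61 lb
  Na2O: 7.781% × 250.0 = 19.45 lb
Verifying the oxide balance using the reported weights, for the quoted basis mass (oxide sums agree with the targets given rounding of the digits):
  SiO2: 32.94·0.6310 + 163.1·0.6538 = 127.4 lb (target 127.4 lb)
  Al2O3: 163.1·0.1797 + 5.970·0.9959 = 35.25 lb (target 35.25 lb)
  SrO: 47.25·0.7006 = 33.10 lb (target 33.10 lb)
  K2O: 163.1·0.1178 = 19.21 lb (target 19.21 lb)
  MgO: 32.94·0.3188 + 5.187·0.9847 = 15.61 lb (target 15.61 lb)
  Na2O: 23.79·0.5873 + 163.1·0.03360 = 19.45 lb (target 19.45 lb)
Glass-mass bookkeeping: whole batch net of LOI = 250.1 lb (per-oxide target masses sum to 250.0 lb; stated basis 250.0 lb — differing by rounding only).
Total batch = Σ batch = 278.2 lb; LOI removed, Σ of batch·LOI: 28.19 lb; yield = glass ÷ total batch = 89.87%.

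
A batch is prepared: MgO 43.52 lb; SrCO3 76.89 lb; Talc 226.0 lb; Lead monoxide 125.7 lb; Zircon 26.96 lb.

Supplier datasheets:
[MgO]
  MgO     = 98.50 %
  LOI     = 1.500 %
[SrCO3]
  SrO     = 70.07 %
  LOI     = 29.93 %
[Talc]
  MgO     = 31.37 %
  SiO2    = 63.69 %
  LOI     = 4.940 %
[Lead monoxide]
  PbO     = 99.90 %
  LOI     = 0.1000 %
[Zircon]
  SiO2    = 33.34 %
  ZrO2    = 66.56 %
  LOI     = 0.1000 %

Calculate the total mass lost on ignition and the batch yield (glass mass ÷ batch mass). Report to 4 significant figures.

Every computation keeps full precision at all times. Intermediates are shown (rounded to 4 significant figures) in the printout — every reported number takes exactly one rounding — all derived quantities, which include yield, glass mass, totals, five oxide percentages, ignition loss, are computed in full float precision, as set out in the problem or answer text, using the weight values per 464.1 lb of glass.
Loss on ignition, line by line:
  MgO: 43.52 × 0.01500 = 0.6528 lb
  SrCO3: 76.89 × 0.2993 = 23.01 lb
  Talc: 226.0 × 0.04940 = 11.16 lb
  Lead monoxide: 125.7 × 0.001000 = 0.1257 lb
  Zircon: 26.96 × 0.001000 = 0.02696 lb
Total LOI = 34.98 lb
Glass = batch − LOI = 499.1 − 34.98 = 464.1 lb

LOI loss = 34.98 lb; glass = 464.1 lb; yield = 92.99%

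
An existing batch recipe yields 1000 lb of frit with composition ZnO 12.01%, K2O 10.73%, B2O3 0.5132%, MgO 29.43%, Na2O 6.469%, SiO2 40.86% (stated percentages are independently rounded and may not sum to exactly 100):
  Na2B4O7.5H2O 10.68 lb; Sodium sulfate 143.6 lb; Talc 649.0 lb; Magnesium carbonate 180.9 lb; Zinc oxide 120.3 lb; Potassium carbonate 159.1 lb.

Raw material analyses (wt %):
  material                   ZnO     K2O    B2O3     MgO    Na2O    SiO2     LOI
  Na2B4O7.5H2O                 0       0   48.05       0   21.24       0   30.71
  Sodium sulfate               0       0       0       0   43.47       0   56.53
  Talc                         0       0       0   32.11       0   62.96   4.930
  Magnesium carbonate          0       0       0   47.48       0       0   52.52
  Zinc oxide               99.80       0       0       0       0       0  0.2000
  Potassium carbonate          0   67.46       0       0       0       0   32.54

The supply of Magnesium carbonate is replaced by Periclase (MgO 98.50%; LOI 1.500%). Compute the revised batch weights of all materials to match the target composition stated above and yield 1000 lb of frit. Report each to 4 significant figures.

Working values are printed rounded to 4 significant digits; all arithmetic maintains full precision through every step. Every reported figure takes exactly one rounding. All derived quantities (ignition loss, the totals, the yield, glass mass, six oxide percentages) are rebuilt at full float precision from the weighed amounts per 1000 lb of glass exactly as shown in the question or the answer.
Oxide mass targets, per 1000 lb frit:
  ZnO: 12.01% × 1000 = 120.1 lb
  K2O: 10.73% × 1000 = 107.3 lb
  B2O3: 0.5132% × 1000 = 5.132 lb
  MgO: 29.43% × 1000 = 294.3 lb
  Na2O: 6.469% × 1000 = 64.69 lb
  SiO2: 40.86% × 1000 = 408.6 lb
Per-oxide balance check with the batch weights as given, at the basis given (sum by sum, the targets are met up to rounding of the answer):
  ZnO: 120.3·0.9980 = 120.1 lb (target 120.1 lb)
  K2O: 159.1·0.6746 = 107.3 lb (target 107.3 lb)
  B2O3: 10.68·0.4805 = 5.132 lb (target 5.132 lb)
  MgO: 649.0·0.3211 + 87.22·0.9850 = 294.3 lb (target 294.3 lb)
  Na2O: 10.68·0.2124 + 143.6·0.4347 = 64.69 lb (target 64.69 lb)
  SiO2: 649.0·0.6296 = 408.6 lb (target 408.6 lb)
Glass mass check: net batch after ignition = 1000 lb (oxide target masses add up to 1000 lb; stated basis 1000 lb — differing by rounding only).
Summing the batch: Σ batch = 1170 lb; the LOI term Σ batch·LOI equals 169.8 lb; the yield ratio, glass ÷ batch: 85.49%.

Revised batch per 1000 lb frit:
  Na2B4O7.5H2O: 10.68 lb
  Sodium sulfate: 143.6 lb
  Talc: 649.0 lb
  Periclase: 87.22 lb
  Zinc oxide: 120.3 lb
  Potassium carbonate: 159.1 lb
Total batch = 1170 lb; LOI loss = 169.8 lb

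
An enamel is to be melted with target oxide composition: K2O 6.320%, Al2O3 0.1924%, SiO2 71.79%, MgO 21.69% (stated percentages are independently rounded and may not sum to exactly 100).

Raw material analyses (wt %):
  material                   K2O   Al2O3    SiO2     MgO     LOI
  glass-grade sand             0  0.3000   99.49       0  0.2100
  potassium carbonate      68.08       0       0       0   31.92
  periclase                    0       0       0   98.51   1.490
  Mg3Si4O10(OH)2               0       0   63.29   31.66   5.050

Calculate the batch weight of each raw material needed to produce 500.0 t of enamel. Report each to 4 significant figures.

Mid-chain values appear, rounded to four significant digits, at each printed step; each numeric step carries exact precision from first step to last — each reported value is rounded once only. All derived quantities are computed starting from the weights at 500.0 t of glass at exact precision (yield, totals, the four compositions, LOI, net glass mass) precisely as stated by either problem or answer.
Per-oxide target masses for 500.0 t enamel:
  K2O: 6.320% × 500.0 = 31.60 t
  Al2O3: 0.1924% × 500.0 = 0.9620 t
  SiO2: 71.79% × 500.0 = 359.0 t
  MgO: 21.69% × 500.0 = 108.4 t
Oxide-by-oxide audit given the weights on record, on the stated basis (sum by sum, the targets are met inside rounding margins):
  K2O: 46.42·0.6808 = 31.60 t (target 31.60 t)
  Al2O3: 320.7·0.003000 = 0.9621 t (target 0.9620 t)
  SiO2: 320.7·0.9949 + 63.07·0.6329 = 359.0 t (target 359.0 t)
  MgO: 89.82·0.9851 + 63.07·0.3166 = 108.4 t (target 108.4 t)
Mass balance on the glass: the batch minus its LOI: 500.0 t (per-oxide target masses sum to 500.0 t; basis as stated: 500.0 t — gaps are rounding artifacts).
Total batch = Σ batch = 520.0 t; LOI loss = Σ batch·LOI = 20.01 t; yield: glass divided by total = 96.15%.

Batch per 500.0 t enamel:
  glass-grade sand: 320.7 t
  potassium carbonate: 46.42 t
  periclase: 89.82 t
  Mg3Si4O10(OH)2: 63.07 t
Total batch = 520.0 t; LOI loss = 20.01 t; yield = 96.15%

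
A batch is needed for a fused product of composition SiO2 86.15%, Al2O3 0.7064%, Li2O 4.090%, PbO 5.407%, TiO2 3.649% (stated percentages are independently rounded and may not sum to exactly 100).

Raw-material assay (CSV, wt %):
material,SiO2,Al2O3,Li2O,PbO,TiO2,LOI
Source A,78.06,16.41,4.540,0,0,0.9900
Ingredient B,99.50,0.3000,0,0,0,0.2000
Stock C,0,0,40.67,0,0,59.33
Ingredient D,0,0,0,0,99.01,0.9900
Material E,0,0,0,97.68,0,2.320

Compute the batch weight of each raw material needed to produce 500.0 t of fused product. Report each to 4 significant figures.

Values along the way are printed with 4-significant-figure rounding in the printout — full precision is held through every step; each reported result takes a single rounding — all derived quantities are carried using the weight values on 500.0 t of glass at exact precision (five oxide percentages, LOI, the yield, the totals, net glass mass) as they appear in the problem or answer text.
Oxide-by-oxide targets in 500.0 t fused product:
  SiO2: 86.15% × 500.0 = 430.8 t
  Al2O3: 0.7064% × 500.0 = 3.532 t
  Li2O: 4.090% × 500.0 = 20.45 t
  PbO: 5.407% × 500.0 = 27.04 t
  TiO2: 3.649% × 500.0 = 18.24 t
Checking each oxide sum on the weights just shown, per the basis as stated (delivered sums recover each target modulo rounding of the values):
  SiO2: 13.81·0.7806 + 422.1·0.9950 = 430.8 t (target 430.8 t)
  Al2O3: 13.81·0.1641 + 422.1·0.003000 = 3.533 t (target 3.532 t)
  Li2O: 13.81·0.04540 + 48.74·0.4067 = 20.45 t (target 20.45 t)
  PbO: 27.68·0.9768 = 27.04 t (target 27.04 t)
  TiO2: 18.43·0.9901 = 18.25 t (target 18.24 t)
Glass-mass sanity pass: batch Σ − ignition loss = 500.0 t (targets for the oxides total 500.0 t; basis as stated: 500.0 t — rounding explains the deltas).
Adding the batch up: Σ batch = 530.8 t; loss to ignition Σ batch·LOI = 30.72 t; yield, glass over the total, = 94.21%.

Batch per 500.0 t fused product:
  Source A: 13.81 t
  Ingredient B: 422.1 t
  Stock C: 48.74 t
  Ingredient D: 18.43 t
  Material E: 27.68 t
Total batch = 530.8 t; LOI loss = 30.72 t; yield = 94.21%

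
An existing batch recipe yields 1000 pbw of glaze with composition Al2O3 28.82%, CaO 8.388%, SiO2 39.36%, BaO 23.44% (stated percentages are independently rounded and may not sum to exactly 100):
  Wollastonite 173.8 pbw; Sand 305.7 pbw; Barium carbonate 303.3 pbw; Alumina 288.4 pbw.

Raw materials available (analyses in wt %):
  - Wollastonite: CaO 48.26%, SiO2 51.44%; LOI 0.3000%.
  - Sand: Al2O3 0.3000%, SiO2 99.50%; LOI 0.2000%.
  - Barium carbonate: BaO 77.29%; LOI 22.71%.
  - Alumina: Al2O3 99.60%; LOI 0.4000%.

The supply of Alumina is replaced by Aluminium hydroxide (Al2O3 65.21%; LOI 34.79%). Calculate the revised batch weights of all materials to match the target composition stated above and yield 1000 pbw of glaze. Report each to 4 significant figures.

Revised batch per 1000 pbw glaze:
  Wollastonite: 173.8 pbw
  Sand: 305.7 pbw
  Barium carbonate: 303.3 pbw
  Aluminium hydroxide: 440.6 pbw
Total batch = 1223 pbw; LOI loss = 223.3 pbw

Intermediates are printed, rounded to 4 significant figures, between the steps — each numeric step holds full precision in every operation — each reported value is rounded a single time. The derived quantities, which include LOI, totals, the yield, glass mass, the four compositions, are carried at full float precision, as they appear in the problem or the answer, starting from the weights on 1000 pbw of glass.
The oxide mass targets at 1000 pbw glaze:
  Al2O3: 28.82% × 1000 = 288.2 pbw
  CaO: 8.388% × 1000 = 83.88 pbw
  SiO2: 39.36% × 1000 = 393.6 pbw
  BaO: 23.44% × 1000 = 234.4 pbw
Sums-versus-targets review per the reported batch figures, relative to the basis at hand (sums match the target masses net of answer rounding effects):
  Al2O3: 305.7·0.003000 + 440.6·0.6521 = 288.2 pbw (target 288.2 pbw)
  CaO: 173.8·0.4826 = 83.88 pbw (target 83.88 pbw)
  SiO2: 173.8·0.5144 + 305.7·0.9950 = 393.6 pbw (target 393.6 pbw)
  BaO: 303.3·0.7729 = 234.4 pbw (target 234.4 pbw)
Glass mass check: batch total minus LOI = 1000 pbw (the targets, summed, come to 1000 pbw; basis as stated: 1000 pbw — any gap is answer rounding).
Summing the batch: Σ batch = 1223 pbw; the LOI term Σ batch·LOI equals 223.3 pbw; yield: glass divided by total = 81.75%.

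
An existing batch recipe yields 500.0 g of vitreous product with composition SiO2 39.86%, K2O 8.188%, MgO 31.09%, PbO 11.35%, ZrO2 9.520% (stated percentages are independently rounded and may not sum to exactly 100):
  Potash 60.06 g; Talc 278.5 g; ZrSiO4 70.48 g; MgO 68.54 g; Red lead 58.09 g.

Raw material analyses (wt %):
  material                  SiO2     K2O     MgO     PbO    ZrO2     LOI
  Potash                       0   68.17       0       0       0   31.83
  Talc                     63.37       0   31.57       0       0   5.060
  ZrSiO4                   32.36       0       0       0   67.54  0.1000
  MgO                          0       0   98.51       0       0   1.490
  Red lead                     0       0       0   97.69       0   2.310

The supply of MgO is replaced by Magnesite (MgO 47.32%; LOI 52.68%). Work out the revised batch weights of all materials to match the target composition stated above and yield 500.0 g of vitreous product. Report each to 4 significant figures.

Intermediates appear rounded to four significant digits across the worked steps. Every computation carries full float precision at each step — each reported result is rounded once only — derived quantities (the yield, totals, LOI, glass mass, the five compositions) are computed starting from the weights at 500.0 g of glass at exact precision, as quoted within problem or answer.
Per-oxide target masses for 500.0 g vitreous product:
  SiO2: 39.86% × 500.0 = 199.3 g
  K2O: 8.188% × 500.0 = 40.94 g
  MgO: 31.09% × 500.0 = 155.4 g
  PbO: 11.35% × 500.0 = 56.75 g
  ZrO2: 9.520% × 500.0 = 47.60 g
Per-oxide balance check per the reported batch figures, relative to the basis at hand (delivered sums recover each target inside rounding margins):
  SiO2: 278.5·0.6337 + 70.48·0.3236 = 199.3 g (target 199.3 g)
  K2O: 60.06·0.6817 = 40.94 g (target 40.94 g)
  MgO: 278.5·0.3157 + 142.7·0.4732 = 155.4 g (target 155.4 g)
  PbO: 58.09·0.9769 = 56.75 g (target 56.75 g)
  ZrO2: 70.48·0.6754 = 47.60 g (target 47.60 g)
Consistency of the glass mass: net batch after ignition = 500.0 g (targets for the oxides total 500.0 g; with the basis standing at 500.0 g — differing by rounding only).
Whole-batch sum: Σ batch = 609.8 g; loss to ignition Σ batch·LOI = 109.8 g; yield: glass divided by total = 82.00%.

Revised batch per 500.0 g vitreous product:
  Potash: 60.06 g
  Talc: 278.5 g
  ZrSiO4: 70.48 g
  Magnesite: 142.7 g
  Red lead: 58.09 g
Total batch = 609.8 g; LOI loss = 109.8 g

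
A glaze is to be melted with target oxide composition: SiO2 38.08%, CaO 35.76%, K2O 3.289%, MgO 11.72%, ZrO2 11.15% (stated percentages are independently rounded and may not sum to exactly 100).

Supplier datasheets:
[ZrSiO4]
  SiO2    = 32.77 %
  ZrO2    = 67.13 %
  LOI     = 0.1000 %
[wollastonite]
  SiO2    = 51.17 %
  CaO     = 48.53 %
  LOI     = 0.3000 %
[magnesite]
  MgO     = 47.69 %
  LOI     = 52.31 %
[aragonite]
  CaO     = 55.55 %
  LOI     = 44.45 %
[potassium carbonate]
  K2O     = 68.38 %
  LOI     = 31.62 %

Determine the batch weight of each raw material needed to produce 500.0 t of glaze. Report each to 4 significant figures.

Mid-chain values are printed with 4-significant-digit rounding when written out. All arithmetic holds exact precision throughout. Every reported value includes exactly one rounding — the derived quantities are recomputed in full float precision (the yield, the five compositions, net glass mass, the totals, LOI) from the weighed amounts on 500.0 t of glass exactly as shown in either problem or answer.
Target oxide masses per 500.0 t glaze:
  SiO2: 38.08% × 500.0 = 190.4 t
  CaO: 35.76% × 500.0 = 178.8 t
  K2O: 3.289% × 500.0 = 16.44 t
  MgO: 11.72% × 500.0 = 58.60 t
  ZrO2: 11.15% × 500.0 = 55.75 t
A balance pass over the oxides, per the reported batch figures, against the basis in use (sums match the target masses within answer rounding):
  SiO2: 83.05·0.3277 + 318.9·0.5117 = 190.4 t (target 190.4 t)
  CaO: 318.9·0.4853 + 43.27·0.5555 = 178.8 t (target 178.8 t)
  K2O: 24.05·0.6838 = 16.45 t (target 16.44 t)
  MgO: 122.9·0.4769 = 58.61 t (target 58.60 t)
  ZrO2: 83.05·0.6713 = 55.75 t (target 55.75 t)
Glass-mass closure: whole batch net of LOI = 500.0 t (oxide target masses add up to 500.0 t; against the stated basis, 500.0 t — any gap is answer rounding).
Adding the batch up: Σ batch = 592.2 t; LOI removed, Σ of batch·LOI: 92.17 t; glass ÷ batch gives a yield of 84.44%.

Batch per 500.0 t glaze:
  ZrSiO4: 83.05 t
  wollastonite: 318.9 t
  magnesite: 122.9 t
  aragonite: 43.27 t
  potassium carbonate: 24.05 t
Total batch = 592.2 t; LOI loss = 92.17 t; yield = 84.44%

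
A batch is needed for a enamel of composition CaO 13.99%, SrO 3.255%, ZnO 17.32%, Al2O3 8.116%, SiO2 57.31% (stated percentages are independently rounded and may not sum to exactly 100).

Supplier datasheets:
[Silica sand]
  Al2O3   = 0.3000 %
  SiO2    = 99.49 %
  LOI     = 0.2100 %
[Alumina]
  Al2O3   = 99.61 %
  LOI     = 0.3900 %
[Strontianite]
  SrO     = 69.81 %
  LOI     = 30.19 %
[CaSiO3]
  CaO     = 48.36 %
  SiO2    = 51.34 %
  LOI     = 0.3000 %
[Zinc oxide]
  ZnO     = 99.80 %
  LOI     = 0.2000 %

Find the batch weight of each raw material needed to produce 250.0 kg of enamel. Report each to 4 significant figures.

Batch per 250.0 kg enamel:
  Silica sand: 106.7 kg
  Alumina: 20.05 kg
  Strontianite: 11.66 kg
  CaSiO3: 72.32 kg
  Zinc oxide: 43.39 kg
Total batch = 254.1 kg; LOI loss = 4.126 kg; yield = 98.38%

Values along the way are shown, rounded to four significant figures, in the working — all arithmetic maintains full precision through every step. Each reported number is rounded exactly once — derived quantities (the yield, glass mass, ignition loss, the totals, five oxide percentages) are recomputed from the weighed amounts for 250.0 kg of glass at full precision precisely as stated by problem or answer.
Oxide-by-oxide targets in 250.0 kg enamel:
  CaO: 13.99% × 250.0 = 34.98 kg
  SrO: 3.255% × 250.0 = 8.137 kg
  ZnO: 17.32% × 250.0 = 43.30 kg
  Al2O3: 8.116% × 250.0 = 20.29 kg
  SiO2: 57.31% × 250.0 = 143.3 kg
Balance tally, oxide-wise, using the reported weights, at the basis given (summed amounts equal target values net of answer rounding effects):
  CaO: 72.32·0.4836 = 34.97 kg (target 34.98 kg)
  SrO: 11.66·0.6981 = 8.140 kg (target 8.137 kg)
  ZnO: 43.39·0.9980 = 43.30 kg (target 43.30 kg)
  Al2O3: 106.7·0.003000 + 20.05·0.9961 = 20.29 kg (target 20.29 kg)
  SiO2: 106.7·0.9949 + 72.32·0.5134 = 143.3 kg (target 143.3 kg)
Glass-mass sanity pass: batch total minus LOI = 250.0 kg (oxide target masses add up to 250.0 kg; against the stated basis, 250.0 kg — gaps are rounding artifacts).
Adding the batch up: Σ batch = 254.1 kg; loss to ignition Σ batch·LOI = 4.126 kg; the yield ratio, glass ÷ batch: 98.38%.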